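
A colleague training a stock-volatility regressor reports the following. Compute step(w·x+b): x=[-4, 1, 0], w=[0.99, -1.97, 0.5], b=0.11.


z = (-4)·(0.99) + (1)·(-1.97) + (0)·(0.5) + 0.11
  = -5.82
step(z) = 0 (z<0)

0


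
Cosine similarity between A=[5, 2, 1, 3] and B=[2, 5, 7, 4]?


A·B = 5·2 + 2·5 + 1·7 + 3·4 = 39
‖A‖ = √39 = 6.245, ‖B‖ = √94 = 9.6954
cos = 39/(√39·√94) = 39/√3666 = 0.6441

0.6441


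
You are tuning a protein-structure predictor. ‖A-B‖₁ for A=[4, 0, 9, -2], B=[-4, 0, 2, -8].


d = |4+ 4| + |0-0| + |9-2| + |-2+ 8|
  = 8 + 0 + 7 + 6
  = 21

21


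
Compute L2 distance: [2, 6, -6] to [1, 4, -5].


d = √((2-1)² + (6-4)² + (-6+ 5)²)
  = √(1 + 4 + 1)
  = √6 = 2.4495

2.4495


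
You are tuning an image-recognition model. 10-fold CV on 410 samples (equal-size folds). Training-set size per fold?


Fold size = 410/10 = 41
Training per fold = 410 - 41 = 369

369


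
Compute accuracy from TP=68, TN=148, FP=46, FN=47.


Accuracy = (TP+TN)/(TP+TN+FP+FN)
= (68+148)/(309)
= 216/309 = 69.9%

69.9%


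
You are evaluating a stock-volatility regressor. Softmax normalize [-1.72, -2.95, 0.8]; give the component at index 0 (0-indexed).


Exponentials: e^-1.72=0.1791, e^-2.95=0.0523, e^0.8=2.2255
Sum = 2.4569
Softmax = [0.0729, 0.0213, 0.9058]
p[0] = 0.1791/2.4569 = 0.0729

0.0729


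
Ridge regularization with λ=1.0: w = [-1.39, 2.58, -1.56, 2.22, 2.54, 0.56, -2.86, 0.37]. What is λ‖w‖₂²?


‖w‖₂² = (-1.39)² + (2.58)² + (-1.56)² + (2.22)² + (2.54)² + (0.56)² + (-2.86)² + (0.37)²
     = 1.9321 + 6.6564 + 2.4336 + 4.9284 + 6.4516 + 0.3136 + 8.1796 + 0.1369
     = 31.0322
λ·‖w‖₂² = 1.0·31.0322 = 31.0322

31.0322


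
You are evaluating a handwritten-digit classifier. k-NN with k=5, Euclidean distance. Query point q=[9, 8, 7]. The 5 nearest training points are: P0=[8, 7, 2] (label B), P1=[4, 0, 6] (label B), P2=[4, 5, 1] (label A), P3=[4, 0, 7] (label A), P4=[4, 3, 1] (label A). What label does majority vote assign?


d(q,P0) = 5.1962  (label B)
d(q,P1) = 9.4868  (label B)
d(q,P2) = 8.3666  (label A)
d(q,P3) = 9.434  (label A)
d(q,P4) = 9.2736  (label A)
Votes: A=3, B=2
Majority → A

A


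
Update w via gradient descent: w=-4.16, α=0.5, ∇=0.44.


w_new = w - α·∇
= -4.16 - 0.5·0.44
= -4.16 - 0.22
= -4.38

-4.38


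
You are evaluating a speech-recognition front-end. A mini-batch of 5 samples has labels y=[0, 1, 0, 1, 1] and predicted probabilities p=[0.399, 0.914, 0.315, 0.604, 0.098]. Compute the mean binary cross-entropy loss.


L[0] = -ln(1-0.399) = -ln(0.601) = 0.5092
L[1] = -ln(0.914) = 0.0899
L[2] = -ln(1-0.315) = -ln(0.685) = 0.3783
L[3] = -ln(0.604) = 0.5042
L[4] = -ln(0.098) = 2.3228
mean = (0.5092 + 0.0899 + 0.3783 + 0.5042 + 2.3228)/5 = 0.7609

0.7609


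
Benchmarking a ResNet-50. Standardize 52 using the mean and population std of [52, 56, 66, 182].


μ = 89, σ = 53.9351
z = (52 - 89)/53.9351 = -0.686

-0.686


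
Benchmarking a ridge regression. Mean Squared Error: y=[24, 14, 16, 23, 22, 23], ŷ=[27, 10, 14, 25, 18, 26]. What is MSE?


Squared errors: (24-27)²=9, (14-10)²=16, (16-14)²=4, (23-25)²=4, (22-18)²=16, (23-26)²=9
Sum = 58
MSE = 58/6 = 29/3

29/3


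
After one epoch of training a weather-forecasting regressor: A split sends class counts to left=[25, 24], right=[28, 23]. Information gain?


Parent = [53, 47], H_parent = 0.9974
H_left = 0.9997 (n=49), H_right = 0.9931 (n=51)
H_children = (49/100)·0.9997 + (51/100)·0.9931 = 0.9963
IG = 0.9974 - 0.9963 = 0.0011

0.0011


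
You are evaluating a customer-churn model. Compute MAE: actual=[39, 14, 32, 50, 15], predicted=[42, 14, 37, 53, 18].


Absolute errors: |39-42|=3, |14-14|=0, |32-37|=5, |50-53|=3, |15-18|=3
Sum = 14
MAE = 14/5 = 14/5

14/5


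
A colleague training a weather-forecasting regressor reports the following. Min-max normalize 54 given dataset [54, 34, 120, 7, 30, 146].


min=7, max=146
(54-7)/(146-7) = 47/139 = 0.3381

0.3381


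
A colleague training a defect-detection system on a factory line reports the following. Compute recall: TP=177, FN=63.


Recall = TP/(TP+FN)
= 177/(177+63)
= 177/240 = 73.75%

73.75%


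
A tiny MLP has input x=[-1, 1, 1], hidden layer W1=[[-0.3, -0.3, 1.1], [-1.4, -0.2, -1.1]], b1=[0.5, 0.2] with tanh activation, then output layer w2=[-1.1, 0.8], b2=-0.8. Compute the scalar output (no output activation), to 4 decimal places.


z1[0] = (-0.3)·(-1) + (-0.3)·(1) + (1.1)·(1) + 0.5 = 1.6
z1[1] = (-1.4)·(-1) + (-0.2)·(1) + (-1.1)·(1) + 0.2 = 0.3
h = tanh(z1) = [0.9217, 0.2913]
output = (-1.1)·(0.9217) + (0.8)·(0.2913) - 0.8 = -1.5808

-1.5808


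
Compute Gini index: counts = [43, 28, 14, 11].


Probabilities: [43/96, 28/96, 14/96, 11/96] ≈ [0.4479, 0.2917, 0.1458, 0.1146]
Σpᵢ² = (1849 + 784 + 196 + 121)/96² = 2950/9216
Gini = 1 - Σpᵢ² = 1 - 2950/9216 = 0.6799

0.6799


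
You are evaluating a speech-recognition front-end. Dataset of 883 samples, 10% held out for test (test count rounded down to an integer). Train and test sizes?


Test = ⌊883·10/100⌋ = 88
Train = 883 - 88 = 795

Train: 795, Test: 88


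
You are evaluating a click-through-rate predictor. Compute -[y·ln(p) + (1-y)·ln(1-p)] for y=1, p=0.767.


BCE = -[y·ln(p) + (1-y)·ln(1-p)]
= -1·ln(0.767) - 0
= -ln(0.767) = 0.2653

0.2653


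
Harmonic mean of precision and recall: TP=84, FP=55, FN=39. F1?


Precision = 84/139 = 0.6043
Recall = 84/123 = 0.6829
F1 = 2·P·R/(P+R) = 2·TP/(2·TP+FP+FN) = 168/(168+55+39) = 168/262 = 0.6412

0.6412


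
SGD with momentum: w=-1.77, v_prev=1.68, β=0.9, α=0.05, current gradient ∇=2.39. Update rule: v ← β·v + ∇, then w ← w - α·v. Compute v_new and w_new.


v_new = 0.9·1.68 + 2.39 = 1.512 + 2.39 = 3.902
w_new = -1.77 - 0.05·3.902 = -1.77 - 0.1951 = -1.9651

v_new=3.902, w_new=-1.9651


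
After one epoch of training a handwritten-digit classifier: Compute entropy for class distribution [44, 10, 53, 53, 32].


Probabilities: [44/192, 10/192, 53/192, 53/192, 32/192] ≈ [0.2292, 0.0521, 0.276, 0.276, 0.1667]
H = -((44/192)·log₂(44/192) + (10/192)·log₂(10/192) + (53/192)·log₂(53/192) + (53/192)·log₂(53/192) + (32/192)·log₂(32/192))
  = 2.1652 bits

2.1652 bits


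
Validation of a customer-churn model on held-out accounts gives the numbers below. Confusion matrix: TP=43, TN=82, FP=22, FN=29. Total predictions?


Total = TP + TN + FP + FN
= 43 + 82 + 22 + 29
= 176
(Predicted positive: 65, predicted negative: 111)

176


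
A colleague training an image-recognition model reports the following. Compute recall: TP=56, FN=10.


Recall = TP/(TP+FN)
= 56/(56+10)
= 56/66 = 84.85%

84.85%


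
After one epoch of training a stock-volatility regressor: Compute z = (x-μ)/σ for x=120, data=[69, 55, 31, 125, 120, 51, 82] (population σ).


μ = 76.1429, σ = 32.7607
z = (120 - 76.1429)/32.7607 = 1.3387

1.3387


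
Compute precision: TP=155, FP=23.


Precision = TP/(TP+FP)
= 155/(155+23)
= 155/178 = 87.08%

87.08%


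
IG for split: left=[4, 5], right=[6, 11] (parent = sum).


Parent = [10, 16], H_parent = 0.9612
H_left = 0.9911 (n=9), H_right = 0.9367 (n=17)
H_children = (9/26)·0.9911 + (17/26)·0.9367 = 0.9555
IG = 0.9612 - 0.9555 = 0.0057

0.0057


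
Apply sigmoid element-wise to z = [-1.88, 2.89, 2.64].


σ(-1.88) = 1/(1+e^1.88) = 0.1324
σ(2.89) = 1/(1+e^-2.89) = 0.9473
σ(2.64) = 1/(1+e^-2.64) = 0.9334
result = [0.1324, 0.9473, 0.9334]

[0.1324, 0.9473, 0.9334]


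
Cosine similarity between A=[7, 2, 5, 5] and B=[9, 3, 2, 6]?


A·B = 7·9 + 2·3 + 5·2 + 5·6 = 109
‖A‖ = √103 = 10.1489, ‖B‖ = √130 = 11.4018
cos = 109/(√103·√130) = 109/√13390 = 0.942

0.942


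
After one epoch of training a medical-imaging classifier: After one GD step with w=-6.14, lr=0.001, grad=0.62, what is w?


w_new = w - α·∇
= -6.14 - 0.001·0.62
= -6.14 - 0.00062
= -6.14062

-6.14062


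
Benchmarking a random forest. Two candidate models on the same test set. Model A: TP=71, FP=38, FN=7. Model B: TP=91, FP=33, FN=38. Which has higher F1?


Model A: P=71/109=0.6514, R=71/78=0.9103, F1=2PR/(P+R)=2TP/(2TP+FP+FN)=142/187=0.7594
Model B: P=91/124=0.7339, R=91/129=0.7054, F1=2PR/(P+R)=2TP/(2TP+FP+FN)=182/253=0.7194
0.7594 > 0.7194 → Model A

Model A


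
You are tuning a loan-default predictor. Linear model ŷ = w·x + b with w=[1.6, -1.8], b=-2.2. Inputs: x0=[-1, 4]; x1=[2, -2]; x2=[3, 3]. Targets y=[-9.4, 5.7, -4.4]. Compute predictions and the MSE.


ŷ0 = (1.6)·(-1) + (-1.8)·(4) - 2.2 = -11.0
ŷ1 = (1.6)·(2) + (-1.8)·(-2) - 2.2 = 4.6
ŷ2 = (1.6)·(3) + (-1.8)·(3) - 2.2 = -2.8
errors² = [2.56, 1.21, 2.56]
MSE = 6.3300/3 = 2.11

2.11


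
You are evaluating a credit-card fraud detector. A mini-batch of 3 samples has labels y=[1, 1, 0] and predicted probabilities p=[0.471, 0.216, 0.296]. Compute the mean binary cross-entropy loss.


L[0] = -ln(0.471) = 0.7529
L[1] = -ln(0.216) = 1.5325
L[2] = -ln(1-0.296) = -ln(0.704) = 0.351
mean = (0.7529 + 1.5325 + 0.351)/3 = 0.8788

0.8788


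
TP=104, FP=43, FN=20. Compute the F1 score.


Precision = 104/147 = 0.7075
Recall = 104/124 = 0.8387
F1 = 2·P·R/(P+R) = 2·TP/(2·TP+FP+FN) = 208/(208+43+20) = 208/271 = 0.7675

0.7675


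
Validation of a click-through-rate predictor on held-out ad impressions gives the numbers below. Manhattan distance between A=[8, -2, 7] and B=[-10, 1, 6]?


d = |8+ 10| + |-2-1| + |7-6|
  = 18 + 3 + 1
  = 22

22


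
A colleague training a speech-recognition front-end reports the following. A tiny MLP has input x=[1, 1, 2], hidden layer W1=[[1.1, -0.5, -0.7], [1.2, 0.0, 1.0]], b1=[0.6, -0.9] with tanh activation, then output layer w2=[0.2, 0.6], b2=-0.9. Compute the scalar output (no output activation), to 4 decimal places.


z1[0] = (1.1)·(1) + (-0.5)·(1) + (-0.7)·(2) + 0.6 = -0.2
z1[1] = (1.2)·(1) + (0.0)·(1) + (1.0)·(2) - 0.9 = 2.3
h = tanh(z1) = [-0.1974, 0.9801]
output = (0.2)·(-0.1974) + (0.6)·(0.9801) - 0.9 = -0.3514

-0.3514


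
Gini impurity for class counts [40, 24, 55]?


Probabilities: [40/119, 24/119, 55/119] ≈ [0.3361, 0.2017, 0.4622]
Σpᵢ² = (1600 + 576 + 3025)/119² = 5201/14161
Gini = 1 - Σpᵢ² = 1 - 5201/14161 = 0.6327

0.6327


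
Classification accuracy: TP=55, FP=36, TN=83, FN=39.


Accuracy = (TP+TN)/(TP+TN+FP+FN)
= (55+83)/(213)
= 138/213 = 64.79%

64.79%


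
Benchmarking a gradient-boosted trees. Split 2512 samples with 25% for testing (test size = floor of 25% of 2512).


Test = ⌊2512·25/100⌋ = 628
Train = 2512 - 628 = 1884

Train: 1884, Test: 628


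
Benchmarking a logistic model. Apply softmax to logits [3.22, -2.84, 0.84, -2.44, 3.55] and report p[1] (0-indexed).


Exponentials: e^3.22=25.0281, e^-2.84=0.0584, e^0.84=2.3164, e^-2.44=0.0872, e^3.55=34.8133
Sum = 62.3034
Softmax = [0.4017, 0.0009, 0.0372, 0.0014, 0.5588]
p[1] = 0.0584/62.3034 = 0.0009

0.0009


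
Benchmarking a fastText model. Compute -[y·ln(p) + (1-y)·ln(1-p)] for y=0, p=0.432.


BCE = -[y·ln(p) + (1-y)·ln(1-p)]
= -0 - 1·ln(1-0.432)
= -ln(0.568) = 0.5656

0.5656


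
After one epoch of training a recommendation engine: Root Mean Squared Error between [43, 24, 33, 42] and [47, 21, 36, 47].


MSE = 59/4 = 14.75
RMSE = √(59/4) = 3.8406

3.8406


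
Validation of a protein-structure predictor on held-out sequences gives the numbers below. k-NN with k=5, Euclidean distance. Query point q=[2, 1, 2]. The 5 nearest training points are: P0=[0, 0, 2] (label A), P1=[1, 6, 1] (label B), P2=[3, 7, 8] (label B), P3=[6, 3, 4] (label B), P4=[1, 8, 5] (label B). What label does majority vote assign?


d(q,P0) = 2.2361  (label A)
d(q,P1) = 5.1962  (label B)
d(q,P2) = 8.544  (label B)
d(q,P3) = 4.899  (label B)
d(q,P4) = 7.6811  (label B)
Votes: A=1, B=4
Majority → B

B


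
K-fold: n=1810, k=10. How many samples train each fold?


Fold size = 1810/10 = 181
Training per fold = 1810 - 181 = 1629

1629


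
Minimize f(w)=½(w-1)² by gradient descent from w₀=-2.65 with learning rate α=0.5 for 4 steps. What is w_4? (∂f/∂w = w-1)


step 1: grad = -2.65-1 = -3.65; w = -2.65 - 0.5·(-3.65) = -0.825
step 2: grad = -0.825-1 = -1.825; w = -0.825 - 0.5·(-1.825) = 0.0875
step 3: grad = 0.0875-1 = -0.9125; w = 0.0875 - 0.5·(-0.9125) = 0.54375
step 4: grad = 0.54375-1 = -0.45625; w = 0.54375 - 0.5·(-0.45625) = 0.771875

0.771875


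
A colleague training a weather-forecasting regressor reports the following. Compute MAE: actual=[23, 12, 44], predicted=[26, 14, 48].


Absolute errors: |23-26|=3, |12-14|=2, |44-48|=4
Sum = 9
MAE = 9/3 = 3

3


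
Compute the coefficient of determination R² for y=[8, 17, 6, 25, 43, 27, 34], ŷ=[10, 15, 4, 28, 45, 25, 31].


ȳ = 22.8571
SS_res = Σ(y-ŷ)² = 38
SS_tot = Σ(y-ȳ)² = 1090.86
R² = 1 - SS_res/SS_tot = 1 - 0.0348 = 0.9652

0.9652


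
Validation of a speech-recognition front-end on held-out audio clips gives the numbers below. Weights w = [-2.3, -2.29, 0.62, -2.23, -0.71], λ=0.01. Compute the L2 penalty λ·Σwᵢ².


‖w‖₂² = (-2.3)² + (-2.29)² + (0.62)² + (-2.23)² + (-0.71)²
     = 5.29 + 5.2441 + 0.3844 + 4.9729 + 0.5041
     = 16.3955
λ·‖w‖₂² = 0.01·16.3955 = 0.163955

0.163955


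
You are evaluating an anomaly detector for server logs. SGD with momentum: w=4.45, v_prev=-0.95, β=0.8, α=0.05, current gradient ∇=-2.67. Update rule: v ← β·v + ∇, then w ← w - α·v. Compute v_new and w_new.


v_new = 0.8·-0.95 - 2.67 = -0.76 - 2.67 = -3.43
w_new = 4.45 - 0.05·-3.43 = 4.45 + 0.1715 = 4.6215

v_new=-3.43, w_new=4.6215


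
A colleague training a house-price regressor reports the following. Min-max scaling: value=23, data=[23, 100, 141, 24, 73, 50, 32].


min=23, max=141
(23-23)/(141-23) = 0/118 = 0.0

0.0


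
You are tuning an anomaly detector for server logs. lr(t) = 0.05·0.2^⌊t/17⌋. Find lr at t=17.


n_drops = ⌊17/17⌋ = 1
lr = 0.05·0.2^1 = 0.05·0.2 = 0.01

0.01


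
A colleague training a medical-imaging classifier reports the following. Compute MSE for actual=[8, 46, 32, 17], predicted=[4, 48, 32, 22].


Squared errors: (8-4)²=16, (46-48)²=4, (32-32)²=0, (17-22)²=25
Sum = 45
MSE = 45/4 = 45/4

45/4


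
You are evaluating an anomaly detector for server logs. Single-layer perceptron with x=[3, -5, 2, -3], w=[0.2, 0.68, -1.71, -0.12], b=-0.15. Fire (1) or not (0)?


z = (3)·(0.2) + (-5)·(0.68) + (2)·(-1.71) + (-3)·(-0.12) - 0.15
  = -6.01
step(z) = 0 (z<0)

0


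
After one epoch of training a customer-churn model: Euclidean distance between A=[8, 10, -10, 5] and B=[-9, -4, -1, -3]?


d = √((8+ 9)² + (10+ 4)² + (-10+ 1)² + (5+ 3)²)
  = √(289 + 196 + 81 + 64)
  = √630 = 25.0998

25.0998


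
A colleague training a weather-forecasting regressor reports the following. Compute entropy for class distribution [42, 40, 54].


Probabilities: [42/136, 40/136, 54/136] ≈ [0.3088, 0.2941, 0.3971]
H = -((42/136)·log₂(42/136) + (40/136)·log₂(40/136) + (54/136)·log₂(54/136))
  = 1.5719 bits

1.5719 bits


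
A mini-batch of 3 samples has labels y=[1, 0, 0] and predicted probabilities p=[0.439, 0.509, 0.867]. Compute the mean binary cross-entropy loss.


L[0] = -ln(0.439) = 0.8233
L[1] = -ln(1-0.509) = -ln(0.491) = 0.7113
L[2] = -ln(1-0.867) = -ln(0.133) = 2.0174
mean = (0.8233 + 0.7113 + 2.0174)/3 = 1.184

1.184


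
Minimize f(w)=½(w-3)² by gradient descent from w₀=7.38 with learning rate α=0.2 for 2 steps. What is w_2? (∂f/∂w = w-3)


step 1: grad = 7.38-3 = 4.38; w = 7.38 - 0.2·(4.38) = 6.504
step 2: grad = 6.504-3 = 3.504; w = 6.504 - 0.2·(3.504) = 5.8032

5.8032


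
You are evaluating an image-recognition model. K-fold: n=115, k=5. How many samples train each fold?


Fold size = 115/5 = 23
Training per fold = 115 - 23 = 92

92


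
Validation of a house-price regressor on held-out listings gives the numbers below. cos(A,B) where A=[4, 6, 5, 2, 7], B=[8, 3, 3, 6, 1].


A·B = 4·8 + 6·3 + 5·3 + 2·6 + 7·1 = 84
‖A‖ = √130 = 11.4018, ‖B‖ = √119 = 10.9087
cos = 84/(√130·√119) = 84/√15470 = 0.6754

0.6754


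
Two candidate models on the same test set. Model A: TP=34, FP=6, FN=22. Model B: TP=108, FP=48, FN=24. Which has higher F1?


Model A: P=34/40=0.85, R=34/56=0.6071, F1=2PR/(P+R)=2TP/(2TP+FP+FN)=68/96=0.7083
Model B: P=108/156=0.6923, R=108/132=0.8182, F1=2PR/(P+R)=2TP/(2TP+FP+FN)=216/288=0.75
0.7083 < 0.75 → Model B

Model B


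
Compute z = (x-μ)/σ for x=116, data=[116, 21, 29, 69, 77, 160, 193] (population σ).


μ = 95, σ = 59.8832
z = (116 - 95)/59.8832 = 0.3507

0.3507


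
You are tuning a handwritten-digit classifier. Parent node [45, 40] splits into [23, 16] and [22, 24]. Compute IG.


Parent = [45, 40], H_parent = 0.9975
H_left = 0.9766 (n=39), H_right = 0.9986 (n=46)
H_children = (39/85)·0.9766 + (46/85)·0.9986 = 0.9885
IG = 0.9975 - 0.9885 = 0.009

0.009


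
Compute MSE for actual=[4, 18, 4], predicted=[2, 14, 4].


Squared errors: (4-2)²=4, (18-14)²=16, (4-4)²=0
Sum = 20
MSE = 20/3 = 20/3

20/3


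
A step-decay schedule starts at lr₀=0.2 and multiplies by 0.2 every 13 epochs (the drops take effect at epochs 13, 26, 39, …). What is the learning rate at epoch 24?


n_drops = ⌊24/13⌋ = 1
lr = 0.2·0.2^1 = 0.2·0.2 = 0.04

0.04


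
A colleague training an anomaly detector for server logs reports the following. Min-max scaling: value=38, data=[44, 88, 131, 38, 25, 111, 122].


min=25, max=131
(38-25)/(131-25) = 13/106 = 0.1226

0.1226


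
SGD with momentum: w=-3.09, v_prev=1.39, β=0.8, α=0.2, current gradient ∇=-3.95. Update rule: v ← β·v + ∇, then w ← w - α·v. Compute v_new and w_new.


v_new = 0.8·1.39 - 3.95 = 1.112 - 3.95 = -2.838
w_new = -3.09 - 0.2·-2.838 = -3.09 + 0.5676 = -2.5224

v_new=-2.838, w_new=-2.5224


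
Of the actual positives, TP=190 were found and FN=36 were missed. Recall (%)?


Recall = TP/(TP+FN)
= 190/(190+36)
= 190/226 = 84.07%

84.07%


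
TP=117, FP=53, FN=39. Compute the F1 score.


Precision = 117/170 = 0.6882
Recall = 117/156 = 0.75
F1 = 2·P·R/(P+R) = 2·TP/(2·TP+FP+FN) = 234/(234+53+39) = 234/326 = 0.7178

0.7178


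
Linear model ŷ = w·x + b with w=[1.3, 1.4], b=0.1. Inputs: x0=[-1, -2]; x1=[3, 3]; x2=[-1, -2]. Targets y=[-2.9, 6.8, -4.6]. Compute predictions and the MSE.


ŷ0 = (1.3)·(-1) + (1.4)·(-2) + 0.1 = -4.0
ŷ1 = (1.3)·(3) + (1.4)·(3) + 0.1 = 8.2
ŷ2 = (1.3)·(-1) + (1.4)·(-2) + 0.1 = -4.0
errors² = [1.21, 1.96, 0.36]
MSE = 3.5300/3 = 1.1767

1.1767


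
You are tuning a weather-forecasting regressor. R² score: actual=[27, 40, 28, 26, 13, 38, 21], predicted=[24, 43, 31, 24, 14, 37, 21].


ȳ = 27.5714
SS_res = Σ(y-ŷ)² = 33
SS_tot = Σ(y-ȳ)² = 521.71
R² = 1 - SS_res/SS_tot = 1 - 0.0633 = 0.9367

0.9367


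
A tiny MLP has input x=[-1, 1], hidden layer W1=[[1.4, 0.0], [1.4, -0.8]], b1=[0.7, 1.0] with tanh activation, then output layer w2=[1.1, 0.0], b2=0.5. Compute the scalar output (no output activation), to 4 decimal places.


z1[0] = (1.4)·(-1) + (0.0)·(1) + 0.7 = -0.7
z1[1] = (1.4)·(-1) + (-0.8)·(1) + 1.0 = -1.2
h = tanh(z1) = [-0.6044, -0.8337]
output = (1.1)·(-0.6044) + (0.0)·(-0.8337) + 0.5 = -0.1648

-0.1648


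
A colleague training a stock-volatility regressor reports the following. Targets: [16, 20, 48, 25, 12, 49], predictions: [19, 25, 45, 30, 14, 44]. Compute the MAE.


Absolute errors: |16-19|=3, |20-25|=5, |48-45|=3, |25-30|=5, |12-14|=2, |49-44|=5
Sum = 23
MAE = 23/6 = 23/6

23/6


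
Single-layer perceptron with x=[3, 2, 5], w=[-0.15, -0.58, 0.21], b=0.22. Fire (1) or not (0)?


z = (3)·(-0.15) + (2)·(-0.58) + (5)·(0.21) + 0.22
  = -0.34
step(z) = 0 (z<0)

0


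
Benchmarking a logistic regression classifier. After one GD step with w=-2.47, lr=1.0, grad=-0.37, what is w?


w_new = w - α·∇
= -2.47 - 1.0·-0.37
= -2.47 + 0.37
= -2.1

-2.1


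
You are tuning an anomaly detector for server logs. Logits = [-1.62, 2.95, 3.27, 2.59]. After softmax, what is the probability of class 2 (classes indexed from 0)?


Exponentials: e^-1.62=0.1979, e^2.95=19.106, e^3.27=26.3113, e^2.59=13.3298
Sum = 58.945
Softmax = [0.0034, 0.3241, 0.4464, 0.2261]
p[2] = 26.3113/58.945 = 0.4464

0.4464


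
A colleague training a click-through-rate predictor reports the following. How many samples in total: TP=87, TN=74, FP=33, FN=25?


Total = TP + TN + FP + FN
= 87 + 74 + 33 + 25
= 219
(Predicted positive: 120, predicted negative: 99)

219


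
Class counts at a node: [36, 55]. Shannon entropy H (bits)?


Probabilities: [36/91, 55/91] ≈ [0.3956, 0.6044]
H = -((36/91)·log₂(36/91) + (55/91)·log₂(55/91))
  = 0.9683 bits

0.9683 bits


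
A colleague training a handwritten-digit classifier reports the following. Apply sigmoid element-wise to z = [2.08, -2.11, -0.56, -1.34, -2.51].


σ(2.08) = 1/(1+e^-2.08) = 0.8889
σ(-2.11) = 1/(1+e^2.11) = 0.1081
σ(-0.56) = 1/(1+e^0.56) = 0.3635
σ(-1.34) = 1/(1+e^1.34) = 0.2075
σ(-2.51) = 1/(1+e^2.51) = 0.0752
result = [0.8889, 0.1081, 0.3635, 0.2075, 0.0752]

[0.8889, 0.1081, 0.3635, 0.2075, 0.0752]


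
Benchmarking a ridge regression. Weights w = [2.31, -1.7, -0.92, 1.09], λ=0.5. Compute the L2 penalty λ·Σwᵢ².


‖w‖₂² = (2.31)² + (-1.7)² + (-0.92)² + (1.09)²
     = 5.3361 + 2.89 + 0.8464 + 1.1881
     = 10.2606
λ·‖w‖₂² = 0.5·10.2606 = 5.1303

5.1303


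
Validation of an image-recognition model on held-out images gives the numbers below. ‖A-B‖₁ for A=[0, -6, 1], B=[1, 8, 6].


d = |0-1| + |-6-8| + |1-6|
  = 1 + 14 + 5
  = 20

20


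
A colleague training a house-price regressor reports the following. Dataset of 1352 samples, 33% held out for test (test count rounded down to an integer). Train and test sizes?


Test = ⌊1352·33/100⌋ = 446
Train = 1352 - 446 = 906

Train: 906, Test: 446


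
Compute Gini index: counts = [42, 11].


Probabilities: [42/53, 11/53] ≈ [0.7925, 0.2075]
Σpᵢ² = (1764 + 121)/53² = 1885/2809
Gini = 1 - Σpᵢ² = 1 - 1885/2809 = 0.3289

0.3289


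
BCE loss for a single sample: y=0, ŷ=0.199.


BCE = -[y·ln(p) + (1-y)·ln(1-p)]
= -0 - 1·ln(1-0.199)
= -ln(0.801) = 0.2219

0.2219


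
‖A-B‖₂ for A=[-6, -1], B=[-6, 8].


d = √((-6+ 6)² + (-1-8)²)
  = √(0 + 81)
  = √81 = 9.0

9.0


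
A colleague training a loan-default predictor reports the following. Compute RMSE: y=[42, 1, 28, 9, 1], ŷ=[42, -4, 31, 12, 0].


MSE = 44/5 = 8.8
RMSE = √(44/5) = 2.9665

2.9665


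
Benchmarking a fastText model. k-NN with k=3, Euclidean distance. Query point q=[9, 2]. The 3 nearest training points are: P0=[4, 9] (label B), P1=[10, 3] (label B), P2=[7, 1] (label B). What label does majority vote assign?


d(q,P0) = 8.6023  (label B)
d(q,P1) = 1.4142  (label B)
d(q,P2) = 2.2361  (label B)
Votes: A=0, B=3
Majority → B

B


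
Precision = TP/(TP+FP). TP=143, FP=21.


Precision = TP/(TP+FP)
= 143/(143+21)
= 143/164 = 87.2%

87.2%


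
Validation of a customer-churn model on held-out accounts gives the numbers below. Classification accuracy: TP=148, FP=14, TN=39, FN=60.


Accuracy = (TP+TN)/(TP+TN+FP+FN)
= (148+39)/(261)
= 187/261 = 71.65%

71.65%


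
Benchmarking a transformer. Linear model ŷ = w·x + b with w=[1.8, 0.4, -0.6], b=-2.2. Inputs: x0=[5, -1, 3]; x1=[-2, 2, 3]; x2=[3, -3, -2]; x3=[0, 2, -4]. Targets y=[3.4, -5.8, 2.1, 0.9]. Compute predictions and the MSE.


ŷ0 = (1.8)·(5) + (0.4)·(-1) + (-0.6)·(3) - 2.2 = 4.6
ŷ1 = (1.8)·(-2) + (0.4)·(2) + (-0.6)·(3) - 2.2 = -6.8
ŷ2 = (1.8)·(3) + (0.4)·(-3) + (-0.6)·(-2) - 2.2 = 3.2
ŷ3 = (1.8)·(0) + (0.4)·(2) + (-0.6)·(-4) - 2.2 = 1.0
errors² = [1.44, 1.0, 1.21, 0.01]
MSE = 3.6600/4 = 0.915

0.915


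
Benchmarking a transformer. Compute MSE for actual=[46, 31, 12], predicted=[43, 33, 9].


Squared errors: (46-43)²=9, (31-33)²=4, (12-9)²=9
Sum = 22
MSE = 22/3 = 22/3

22/3


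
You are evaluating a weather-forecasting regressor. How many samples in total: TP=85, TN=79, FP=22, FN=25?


Total = TP + TN + FP + FN
= 85 + 79 + 22 + 25
= 211
(Predicted positive: 107, predicted negative: 104)

211


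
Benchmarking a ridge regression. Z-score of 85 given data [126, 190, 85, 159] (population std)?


μ = 140, σ = 38.9936
z = (85 - 140)/38.9936 = -1.4105

-1.4105


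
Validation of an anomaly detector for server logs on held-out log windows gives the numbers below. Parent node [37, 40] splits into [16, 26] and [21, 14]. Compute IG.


Parent = [37, 40], H_parent = 0.9989
H_left = 0.9587 (n=42), H_right = 0.971 (n=35)
H_children = (42/77)·0.9587 + (35/77)·0.971 = 0.9643
IG = 0.9989 - 0.9643 = 0.0346

0.0346


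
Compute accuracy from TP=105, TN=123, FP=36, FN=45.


Accuracy = (TP+TN)/(TP+TN+FP+FN)
= (105+123)/(309)
= 228/309 = 73.79%

73.79%


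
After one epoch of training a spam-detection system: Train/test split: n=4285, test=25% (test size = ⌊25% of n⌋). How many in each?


Test = ⌊4285·25/100⌋ = 1071
Train = 4285 - 1071 = 3214

Train: 3214, Test: 1071


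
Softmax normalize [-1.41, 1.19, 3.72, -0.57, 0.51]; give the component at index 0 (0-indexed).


Exponentials: e^-1.41=0.2441, e^1.19=3.2871, e^3.72=41.2644, e^-0.57=0.5655, e^0.51=1.6653
Sum = 47.0264
Softmax = [0.0052, 0.0699, 0.8775, 0.012, 0.0354]
p[0] = 0.2441/47.0264 = 0.0052

0.0052


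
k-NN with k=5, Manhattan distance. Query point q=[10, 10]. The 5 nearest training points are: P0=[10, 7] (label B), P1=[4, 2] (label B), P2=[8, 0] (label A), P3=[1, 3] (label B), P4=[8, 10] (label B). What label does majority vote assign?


d(q,P0) = 3  (label B)
d(q,P1) = 14  (label B)
d(q,P2) = 12  (label A)
d(q,P3) = 16  (label B)
d(q,P4) = 2  (label B)
Votes: A=1, B=4
Majority → B

B


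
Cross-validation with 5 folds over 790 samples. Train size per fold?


Fold size = 790/5 = 158
Training per fold = 790 - 158 = 632

632


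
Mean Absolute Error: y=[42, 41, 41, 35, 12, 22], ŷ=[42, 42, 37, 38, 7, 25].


Absolute errors: |42-42|=0, |41-42|=1, |41-37|=4, |35-38|=3, |12-7|=5, |22-25|=3
Sum = 16
MAE = 16/6 = 8/3

8/3


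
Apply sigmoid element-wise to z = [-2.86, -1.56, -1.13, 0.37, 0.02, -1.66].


σ(-2.86) = 1/(1+e^2.86) = 0.0542
σ(-1.56) = 1/(1+e^1.56) = 0.1736
σ(-1.13) = 1/(1+e^1.13) = 0.2442
σ(0.37) = 1/(1+e^-0.37) = 0.5915
σ(0.02) = 1/(1+e^-0.02) = 0.505
σ(-1.66) = 1/(1+e^1.66) = 0.1598
result = [0.0542, 0.1736, 0.2442, 0.5915, 0.505, 0.1598]

[0.0542, 0.1736, 0.2442, 0.5915, 0.505, 0.1598]


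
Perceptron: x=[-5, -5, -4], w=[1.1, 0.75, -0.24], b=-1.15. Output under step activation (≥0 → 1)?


z = (-5)·(1.1) + (-5)·(0.75) + (-4)·(-0.24) - 1.15
  = -9.44
step(z) = 0 (z<0)

0


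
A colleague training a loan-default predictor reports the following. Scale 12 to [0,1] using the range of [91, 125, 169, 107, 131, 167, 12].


min=12, max=169
(12-12)/(169-12) = 0/157 = 0.0

0.0


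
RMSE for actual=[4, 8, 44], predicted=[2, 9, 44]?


MSE = 5/3 = 1.6667
RMSE = √(5/3) = 1.291

1.291


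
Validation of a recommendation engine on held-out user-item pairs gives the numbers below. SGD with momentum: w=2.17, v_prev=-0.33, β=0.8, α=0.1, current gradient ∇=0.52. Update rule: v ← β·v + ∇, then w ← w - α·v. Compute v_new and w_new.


v_new = 0.8·-0.33 + 0.52 = -0.264 + 0.52 = 0.256
w_new = 2.17 - 0.1·0.256 = 2.17 - 0.0256 = 2.1444

v_new=0.256, w_new=2.1444


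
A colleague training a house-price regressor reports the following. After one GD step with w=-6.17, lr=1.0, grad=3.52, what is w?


w_new = w - α·∇
= -6.17 - 1.0·3.52
= -6.17 - 3.52
= -9.69

-9.69


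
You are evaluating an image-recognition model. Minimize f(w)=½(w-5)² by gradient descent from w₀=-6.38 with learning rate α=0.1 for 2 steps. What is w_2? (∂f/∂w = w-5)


step 1: grad = -6.38-5 = -11.38; w = -6.38 - 0.1·(-11.38) = -5.242
step 2: grad = -5.242-5 = -10.242; w = -5.242 - 0.1·(-10.242) = -4.2178

-4.2178


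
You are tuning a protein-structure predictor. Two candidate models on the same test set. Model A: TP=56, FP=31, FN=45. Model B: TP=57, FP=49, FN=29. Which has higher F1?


Model A: P=56/87=0.6437, R=56/101=0.5545, F1=2PR/(P+R)=2TP/(2TP+FP+FN)=112/188=0.5957
Model B: P=57/106=0.5377, R=57/86=0.6628, F1=2PR/(P+R)=2TP/(2TP+FP+FN)=114/192=0.5938
0.5957 > 0.5938 → Model A

Model A


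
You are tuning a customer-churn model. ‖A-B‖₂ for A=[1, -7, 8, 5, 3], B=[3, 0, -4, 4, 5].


d = √((1-3)² + (-7-0)² + (8+ 4)² + (5-4)² + (3-5)²)
  = √(4 + 49 + 144 + 1 + 4)
  = √202 = 14.2127

14.2127


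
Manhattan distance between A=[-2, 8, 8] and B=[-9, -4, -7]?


d = |-2+ 9| + |8+ 4| + |8+ 7|
  = 7 + 12 + 15
  = 34

34


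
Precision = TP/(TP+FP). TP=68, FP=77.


Precision = TP/(TP+FP)
= 68/(68+77)
= 68/145 = 46.9%

46.9%


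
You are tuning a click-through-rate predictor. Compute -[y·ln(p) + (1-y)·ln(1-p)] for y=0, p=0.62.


BCE = -[y·ln(p) + (1-y)·ln(1-p)]
= -0 - 1·ln(1-0.62)
= -ln(0.38) = 0.9676

0.9676


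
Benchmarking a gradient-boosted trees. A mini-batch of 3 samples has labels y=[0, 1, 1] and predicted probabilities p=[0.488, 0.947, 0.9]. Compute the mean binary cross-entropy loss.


L[0] = -ln(1-0.488) = -ln(0.512) = 0.6694
L[1] = -ln(0.947) = 0.0545
L[2] = -ln(0.9) = 0.1054
mean = (0.6694 + 0.0545 + 0.1054)/3 = 0.2764

0.2764


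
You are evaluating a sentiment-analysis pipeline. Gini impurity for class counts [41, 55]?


Probabilities: [41/96, 55/96] ≈ [0.4271, 0.5729]
Σpᵢ² = (1681 + 3025)/96² = 4706/9216
Gini = 1 - Σpᵢ² = 1 - 4706/9216 = 0.4894

0.4894


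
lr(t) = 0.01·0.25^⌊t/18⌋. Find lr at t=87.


n_drops = ⌊87/18⌋ = 4
lr = 0.01·0.25^4 = 0.01·0.00390625 = 0.0000390625

0.0000390625


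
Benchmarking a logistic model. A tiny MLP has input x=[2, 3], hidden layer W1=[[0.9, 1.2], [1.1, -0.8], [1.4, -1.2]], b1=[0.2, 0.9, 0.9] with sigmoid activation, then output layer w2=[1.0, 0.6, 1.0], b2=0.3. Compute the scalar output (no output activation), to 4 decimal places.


z1[0] = (0.9)·(2) + (1.2)·(3) + 0.2 = 5.6
z1[1] = (1.1)·(2) + (-0.8)·(3) + 0.9 = 0.7
z1[2] = (1.4)·(2) + (-1.2)·(3) + 0.9 = 0.1
h = sigmoid(z1) = [0.9963, 0.6682, 0.525]
output = (1.0)·(0.9963) + (0.6)·(0.6682) + (1.0)·(0.525) + 0.3 = 2.2222

2.2222


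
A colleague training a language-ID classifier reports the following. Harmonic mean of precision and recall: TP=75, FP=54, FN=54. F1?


Precision = 75/129 = 0.5814
Recall = 75/129 = 0.5814
F1 = 2·P·R/(P+R) = 2·TP/(2·TP+FP+FN) = 150/(150+54+54) = 150/258 = 0.5814

0.5814


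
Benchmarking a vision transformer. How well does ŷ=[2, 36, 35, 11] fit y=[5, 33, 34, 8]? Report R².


ȳ = 20
SS_res = Σ(y-ŷ)² = 28
SS_tot = Σ(y-ȳ)² = 734
R² = 1 - SS_res/SS_tot = 1 - 0.0381 = 0.9619

0.9619


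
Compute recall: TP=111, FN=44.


Recall = TP/(TP+FN)
= 111/(111+44)
= 111/155 = 71.61%

71.61%


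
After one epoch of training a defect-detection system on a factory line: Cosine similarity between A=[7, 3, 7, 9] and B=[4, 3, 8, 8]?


A·B = 7·4 + 3·3 + 7·8 + 9·8 = 165
‖A‖ = √188 = 13.7113, ‖B‖ = √153 = 12.3693
cos = 165/(√188·√153) = 165/√28764 = 0.9729

0.9729


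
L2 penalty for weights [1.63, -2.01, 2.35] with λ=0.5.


‖w‖₂² = (1.63)² + (-2.01)² + (2.35)²
     = 2.6569 + 4.0401 + 5.5225
     = 12.2195
λ·‖w‖₂² = 0.5·12.2195 = 6.10975

6.10975


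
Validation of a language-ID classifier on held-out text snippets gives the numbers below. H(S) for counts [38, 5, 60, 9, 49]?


Probabilities: [38/161, 5/161, 60/161, 9/161, 49/161] ≈ [0.236, 0.0311, 0.3727, 0.0559, 0.3043]
H = -((38/161)·log₂(38/161) + (5/161)·log₂(5/161) + (60/161)·log₂(60/161) + (9/161)·log₂(9/161) + (49/161)·log₂(49/161))
  = 1.9328 bits

1.9328 bits


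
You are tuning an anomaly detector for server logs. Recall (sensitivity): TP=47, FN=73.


Recall = TP/(TP+FN)
= 47/(47+73)
= 47/120 = 39.17%

39.17%


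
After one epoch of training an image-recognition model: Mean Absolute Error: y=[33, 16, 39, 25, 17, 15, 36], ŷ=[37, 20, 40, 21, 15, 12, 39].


Absolute errors: |33-37|=4, |16-20|=4, |39-40|=1, |25-21|=4, |17-15|=2, |15-12|=3, |36-39|=3
Sum = 21
MAE = 21/7 = 3

3


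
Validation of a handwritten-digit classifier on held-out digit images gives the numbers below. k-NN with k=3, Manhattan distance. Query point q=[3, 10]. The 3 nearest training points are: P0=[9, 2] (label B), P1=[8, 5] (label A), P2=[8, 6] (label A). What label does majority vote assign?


d(q,P0) = 14  (label B)
d(q,P1) = 10  (label A)
d(q,P2) = 9  (label A)
Votes: A=2, B=1
Majority → A

A


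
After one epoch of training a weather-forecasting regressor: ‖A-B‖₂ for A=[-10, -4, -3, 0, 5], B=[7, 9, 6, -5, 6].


d = √((-10-7)² + (-4-9)² + (-3-6)² + (0+ 5)² + (5-6)²)
  = √(289 + 169 + 81 + 25 + 1)
  = √565 = 23.7697

23.7697


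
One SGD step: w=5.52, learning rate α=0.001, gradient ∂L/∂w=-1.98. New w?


w_new = w - α·∇
= 5.52 - 0.001·-1.98
= 5.52 + 0.00198
= 5.52198

5.52198


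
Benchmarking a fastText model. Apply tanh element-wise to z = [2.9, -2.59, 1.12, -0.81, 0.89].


tanh(2.9) = 0.994
tanh(-2.59) = -0.9888
tanh(1.12) = 0.8076
tanh(-0.81) = -0.6696
tanh(0.89) = 0.7114
result = [0.994, -0.9888, 0.8076, -0.6696, 0.7114]

[0.994, -0.9888, 0.8076, -0.6696, 0.7114]


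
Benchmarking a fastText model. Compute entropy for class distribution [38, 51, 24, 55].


Probabilities: [38/168, 51/168, 24/168, 55/168] ≈ [0.2262, 0.3036, 0.1429, 0.3274]
H = -((38/168)·log₂(38/168) + (51/168)·log₂(51/168) + (24/168)·log₂(24/168) + (55/168)·log₂(55/168))
  = 1.9356 bits

1.9356 bits


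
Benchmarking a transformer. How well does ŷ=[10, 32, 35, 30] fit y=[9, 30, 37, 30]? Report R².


ȳ = 26.5
SS_res = Σ(y-ŷ)² = 9
SS_tot = Σ(y-ȳ)² = 441
R² = 1 - SS_res/SS_tot = 1 - 0.0204 = 0.9796

0.9796


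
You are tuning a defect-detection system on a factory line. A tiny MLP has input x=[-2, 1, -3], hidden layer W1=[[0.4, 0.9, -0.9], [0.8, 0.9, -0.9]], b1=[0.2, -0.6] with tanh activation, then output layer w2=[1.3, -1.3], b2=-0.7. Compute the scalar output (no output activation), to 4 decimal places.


z1[0] = (0.4)·(-2) + (0.9)·(1) + (-0.9)·(-3) + 0.2 = 3.0
z1[1] = (0.8)·(-2) + (0.9)·(1) + (-0.9)·(-3) - 0.6 = 1.4
h = tanh(z1) = [0.9951, 0.8854]
output = (1.3)·(0.9951) + (-1.3)·(0.8854) - 0.7 = -0.5574

-0.5574


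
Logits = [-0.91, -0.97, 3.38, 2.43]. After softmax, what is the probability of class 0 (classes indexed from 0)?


Exponentials: e^-0.91=0.4025, e^-0.97=0.3791, e^3.38=29.3708, e^2.43=11.3589
Sum = 41.5113
Softmax = [0.0097, 0.0091, 0.7075, 0.2736]
p[0] = 0.4025/41.5113 = 0.0097

0.0097


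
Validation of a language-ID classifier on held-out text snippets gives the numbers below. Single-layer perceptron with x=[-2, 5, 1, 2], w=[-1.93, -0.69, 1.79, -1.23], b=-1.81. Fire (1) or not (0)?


z = (-2)·(-1.93) + (5)·(-0.69) + (1)·(1.79) + (2)·(-1.23) - 1.81
  = -2.07
step(z) = 0 (z<0)

0


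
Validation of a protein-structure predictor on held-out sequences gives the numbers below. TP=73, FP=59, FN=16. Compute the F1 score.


Precision = 73/132 = 0.553
Recall = 73/89 = 0.8202
F1 = 2·P·R/(P+R) = 2·TP/(2·TP+FP+FN) = 146/(146+59+16) = 146/221 = 0.6606

0.6606


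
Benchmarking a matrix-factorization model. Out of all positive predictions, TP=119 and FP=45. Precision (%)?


Precision = TP/(TP+FP)
= 119/(119+45)
= 119/164 = 72.56%

72.56%


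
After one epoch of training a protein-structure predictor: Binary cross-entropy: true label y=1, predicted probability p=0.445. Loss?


BCE = -[y·ln(p) + (1-y)·ln(1-p)]
= -1·ln(0.445) - 0
= -ln(0.445) = 0.8097

0.8097


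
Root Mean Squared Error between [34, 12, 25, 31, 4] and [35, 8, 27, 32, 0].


MSE = 38/5 = 7.6
RMSE = √(38/5) = 2.7568

2.7568


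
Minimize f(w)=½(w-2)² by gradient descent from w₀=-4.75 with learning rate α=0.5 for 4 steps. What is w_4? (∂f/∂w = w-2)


step 1: grad = -4.75-2 = -6.75; w = -4.75 - 0.5·(-6.75) = -1.375
step 2: grad = -1.375-2 = -3.375; w = -1.375 - 0.5·(-3.375) = 0.3125
step 3: grad = 0.3125-2 = -1.6875; w = 0.3125 - 0.5·(-1.6875) = 1.15625
step 4: grad = 1.15625-2 = -0.84375; w = 1.15625 - 0.5·(-0.84375) = 1.578125

1.578125


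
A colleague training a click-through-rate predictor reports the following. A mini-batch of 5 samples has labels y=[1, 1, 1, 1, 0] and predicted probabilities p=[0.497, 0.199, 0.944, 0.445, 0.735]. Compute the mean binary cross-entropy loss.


L[0] = -ln(0.497) = 0.6992
L[1] = -ln(0.199) = 1.6145
L[2] = -ln(0.944) = 0.0576
L[3] = -ln(0.445) = 0.8097
L[4] = -ln(1-0.735) = -ln(0.265) = 1.328
mean = (0.6992 + 1.6145 + 0.0576 + 0.8097 + 1.328)/5 = 0.9018

0.9018


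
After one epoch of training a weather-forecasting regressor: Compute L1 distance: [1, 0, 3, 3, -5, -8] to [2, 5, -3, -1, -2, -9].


d = |1-2| + |0-5| + |3+ 3| + |3+ 1| + |-5+ 2| + |-8+ 9|
  = 1 + 5 + 6 + 4 + 3 + 1
  = 20

20


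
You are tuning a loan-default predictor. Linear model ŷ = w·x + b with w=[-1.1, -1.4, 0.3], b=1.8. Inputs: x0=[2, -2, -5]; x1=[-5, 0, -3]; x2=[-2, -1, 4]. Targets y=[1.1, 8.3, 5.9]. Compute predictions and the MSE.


ŷ0 = (-1.1)·(2) + (-1.4)·(-2) + (0.3)·(-5) + 1.8 = 0.9
ŷ1 = (-1.1)·(-5) + (-1.4)·(0) + (0.3)·(-3) + 1.8 = 6.4
ŷ2 = (-1.1)·(-2) + (-1.4)·(-1) + (0.3)·(4) + 1.8 = 6.6
errors² = [0.04, 3.61, 0.49]
MSE = 4.1400/3 = 1.38

1.38


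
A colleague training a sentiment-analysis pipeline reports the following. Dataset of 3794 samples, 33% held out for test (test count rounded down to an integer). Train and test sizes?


Test = ⌊3794·33/100⌋ = 1252
Train = 3794 - 1252 = 2542

Train: 2542, Test: 1252


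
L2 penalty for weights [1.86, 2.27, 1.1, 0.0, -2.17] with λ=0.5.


‖w‖₂² = (1.86)² + (2.27)² + (1.1)² + (0.0)² + (-2.17)²
     = 3.4596 + 5.1529 + 1.21 + 0 + 4.7089
     = 14.5314
λ·‖w‖₂² = 0.5·14.5314 = 7.2657

7.2657


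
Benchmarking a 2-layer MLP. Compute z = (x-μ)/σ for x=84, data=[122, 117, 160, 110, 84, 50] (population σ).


μ = 107.1667, σ = 33.9628
z = (84 - 107.1667)/33.9628 = -0.6821

-0.6821


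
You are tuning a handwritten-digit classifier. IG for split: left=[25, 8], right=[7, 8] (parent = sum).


Parent = [32, 16], H_parent = 0.9183
H_left = 0.799 (n=33), H_right = 0.9968 (n=15)
H_children = (33/48)·0.799 + (15/48)·0.9968 = 0.8608
IG = 0.9183 - 0.8608 = 0.0575

0.0575


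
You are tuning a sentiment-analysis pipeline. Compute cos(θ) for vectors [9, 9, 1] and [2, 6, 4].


A·B = 9·2 + 9·6 + 1·4 = 76
‖A‖ = √163 = 12.7671, ‖B‖ = √56 = 7.4833
cos = 76/(√163·√56) = 76/√9128 = 0.7955

0.7955


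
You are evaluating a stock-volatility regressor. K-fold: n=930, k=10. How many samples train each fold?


Fold size = 930/10 = 93
Training per fold = 930 - 93 = 837

837


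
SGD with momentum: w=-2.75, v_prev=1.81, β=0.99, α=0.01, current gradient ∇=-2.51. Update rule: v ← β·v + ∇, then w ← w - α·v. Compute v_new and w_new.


v_new = 0.99·1.81 - 2.51 = 1.7919 - 2.51 = -0.7181
w_new = -2.75 - 0.01·-0.7181 = -2.75 + 0.007181 = -2.742819

v_new=-0.7181, w_new=-2.742819


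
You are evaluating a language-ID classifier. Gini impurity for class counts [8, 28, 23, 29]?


Probabilities: [8/88, 28/88, 23/88, 29/88] ≈ [0.0909, 0.3182, 0.2614, 0.3295]
Σpᵢ² = (64 + 784 + 529 + 841)/88² = 2218/7744
Gini = 1 - Σpᵢ² = 1 - 2218/7744 = 0.7136

0.7136
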